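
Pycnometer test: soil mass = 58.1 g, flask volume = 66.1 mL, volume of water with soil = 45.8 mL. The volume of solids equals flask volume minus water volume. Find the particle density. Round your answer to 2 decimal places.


Step 1: Volume of solids = flask volume - water volume with soil
Step 2: V_solids = 66.1 - 45.8 = 20.3 mL
Step 3: Particle density = mass / V_solids = 58.1 / 20.3 = 2.86 g/cm^3

2.86


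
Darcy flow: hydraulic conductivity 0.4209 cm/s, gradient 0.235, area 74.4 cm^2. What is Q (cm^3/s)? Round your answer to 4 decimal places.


Step 1: Apply Darcy's law: Q = K * i * A
Step 2: Q = 0.4209 * 0.235 * 74.4
Step 3: Q = 7.359 cm^3/s

7.359


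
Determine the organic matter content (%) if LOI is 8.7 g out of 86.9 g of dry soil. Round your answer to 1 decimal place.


Step 1: OM% = 100 * LOI / sample mass
Step 2: OM = 100 * 8.7 / 86.9
Step 3: OM = 10.0%

10.0


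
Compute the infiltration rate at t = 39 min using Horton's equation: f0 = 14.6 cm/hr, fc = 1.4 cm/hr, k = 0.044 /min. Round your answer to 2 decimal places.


Step 1: f = fc + (f0 - fc) * exp(-k * t)
Step 2: exp(-0.044 * 39) = 0.179784
Step 3: f = 1.4 + (14.6 - 1.4) * 0.179784
Step 4: f = 1.4 + 13.2 * 0.179784
Step 5: f = 3.77 cm/hr

3.77


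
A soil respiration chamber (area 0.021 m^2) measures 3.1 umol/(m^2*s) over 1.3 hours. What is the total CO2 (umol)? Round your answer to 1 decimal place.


Step 1: Convert time to seconds: 1.3 hr * 3600 = 4680.0 s
Step 2: Total = flux * area * time_s
Step 3: Total = 3.1 * 0.021 * 4680.0
Step 4: Total = 304.7 umol

304.7


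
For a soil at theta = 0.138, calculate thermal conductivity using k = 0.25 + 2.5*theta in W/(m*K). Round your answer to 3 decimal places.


Step 1: k = 0.25 + 2.5 * theta
Step 2: k = 0.25 + 2.5 * 0.138
Step 3: k = 0.25 + 0.345
Step 4: k = 0.595 W/(m*K)

0.595


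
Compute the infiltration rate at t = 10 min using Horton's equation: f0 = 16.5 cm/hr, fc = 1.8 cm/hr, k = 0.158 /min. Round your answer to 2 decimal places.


Step 1: f = fc + (f0 - fc) * exp(-k * t)
Step 2: exp(-0.158 * 10) = 0.205975
Step 3: f = 1.8 + (16.5 - 1.8) * 0.205975
Step 4: f = 1.8 + 14.7 * 0.205975
Step 5: f = 4.83 cm/hr

4.83


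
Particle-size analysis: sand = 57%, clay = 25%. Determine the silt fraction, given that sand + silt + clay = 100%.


Step 1: sand + silt + clay = 100%
Step 2: silt = 100 - sand - clay
Step 3: silt = 100 - 57 - 25
Step 4: silt = 18%

18


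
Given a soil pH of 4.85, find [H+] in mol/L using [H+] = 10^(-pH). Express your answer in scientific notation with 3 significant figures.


Step 1: [H+] = 10^(-pH)
Step 2: [H+] = 10^(-4.85)
Step 3: [H+] = 1.41e-05 mol/L

1.41e-05


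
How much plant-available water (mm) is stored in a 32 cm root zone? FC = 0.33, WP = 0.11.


Step 1: Available water = (FC - WP) * depth * 10
Step 2: AW = (0.33 - 0.11) * 32 * 10
Step 3: AW = 0.22 * 32 * 10
Step 4: AW = 70.4 mm

70.4


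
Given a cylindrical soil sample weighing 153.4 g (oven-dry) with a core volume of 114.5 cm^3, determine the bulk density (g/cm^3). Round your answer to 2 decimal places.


Step 1: Identify the formula: BD = dry mass / volume
Step 2: Substitute values: BD = 153.4 / 114.5
Step 3: BD = 1.34 g/cm^3

1.34


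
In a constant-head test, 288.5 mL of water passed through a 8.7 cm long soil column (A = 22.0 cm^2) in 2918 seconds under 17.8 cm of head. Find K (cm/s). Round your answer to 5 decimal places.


Step 1: K = Q * L / (A * t * h)
Step 2: Numerator = 288.5 * 8.7 = 2509.95
Step 3: Denominator = 22.0 * 2918 * 17.8 = 1142688.8
Step 4: K = 2509.95 / 1142688.8 = 0.0022 cm/s

0.0022


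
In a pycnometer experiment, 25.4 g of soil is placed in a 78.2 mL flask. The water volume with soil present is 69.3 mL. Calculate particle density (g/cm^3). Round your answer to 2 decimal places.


Step 1: Volume of solids = flask volume - water volume with soil
Step 2: V_solids = 78.2 - 69.3 = 8.9 mL
Step 3: Particle density = mass / V_solids = 25.4 / 8.9 = 2.85 g/cm^3

2.85


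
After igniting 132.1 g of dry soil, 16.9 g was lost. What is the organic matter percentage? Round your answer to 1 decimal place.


Step 1: OM% = 100 * LOI / sample mass
Step 2: OM = 100 * 16.9 / 132.1
Step 3: OM = 12.8%

12.8


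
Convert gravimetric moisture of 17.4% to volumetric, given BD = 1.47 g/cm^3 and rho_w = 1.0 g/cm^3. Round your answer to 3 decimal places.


Step 1: theta = (w / 100) * BD / rho_w
Step 2: theta = (17.4 / 100) * 1.47 / 1.0
Step 3: theta = 0.174 * 1.47
Step 4: theta = 0.256

0.256


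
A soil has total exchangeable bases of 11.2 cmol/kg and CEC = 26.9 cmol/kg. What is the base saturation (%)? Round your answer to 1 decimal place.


Step 1: BS = 100 * (sum of bases) / CEC
Step 2: BS = 100 * 11.2 / 26.9
Step 3: BS = 41.6%

41.6


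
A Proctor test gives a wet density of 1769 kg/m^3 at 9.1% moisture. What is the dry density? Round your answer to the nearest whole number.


Step 1: Dry density = wet density / (1 + w/100)
Step 2: Dry density = 1769 / (1 + 9.1/100)
Step 3: Dry density = 1769 / 1.091
Step 4: Dry density = 1621 kg/m^3

1621


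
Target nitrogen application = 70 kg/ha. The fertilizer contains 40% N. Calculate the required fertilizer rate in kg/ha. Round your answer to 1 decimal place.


Step 1: Fertilizer rate = target N / (N content / 100)
Step 2: Rate = 70 / (40 / 100)
Step 3: Rate = 70 / 0.4
Step 4: Rate = 175.0 kg/ha

175.0


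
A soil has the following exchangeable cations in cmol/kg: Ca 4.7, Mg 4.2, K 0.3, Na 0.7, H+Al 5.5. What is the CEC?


Step 1: CEC = Ca + Mg + K + Na + (H+Al)
Step 2: CEC = 4.7 + 4.2 + 0.3 + 0.7 + 5.5
Step 3: CEC = 15.4 cmol/kg

15.4


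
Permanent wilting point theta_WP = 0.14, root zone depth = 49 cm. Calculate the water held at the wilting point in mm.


Step 1: Water (mm) = theta_WP * depth * 10
Step 2: Water = 0.14 * 49 * 10
Step 3: Water = 68.6 mm

68.6


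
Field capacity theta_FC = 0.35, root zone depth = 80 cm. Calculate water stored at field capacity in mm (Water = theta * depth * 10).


Step 1: Water (mm) = theta_FC * depth (cm) * 10
Step 2: Water = 0.35 * 80 * 10
Step 3: Water = 280.0 mm

280.0


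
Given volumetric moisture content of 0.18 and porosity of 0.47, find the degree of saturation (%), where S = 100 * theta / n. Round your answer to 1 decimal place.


Step 1: S = 100 * theta_v / n
Step 2: S = 100 * 0.18 / 0.47
Step 3: S = 38.3%

38.3


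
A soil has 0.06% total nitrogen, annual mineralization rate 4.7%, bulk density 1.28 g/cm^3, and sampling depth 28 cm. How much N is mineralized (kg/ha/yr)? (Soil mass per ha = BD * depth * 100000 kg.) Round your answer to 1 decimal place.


Step 1: Soil mass per ha = BD * depth * 100000 = 1.28 * 28 * 100000 = 3584000 kg
Step 2: Total N pool = soil mass * N%/100 = 3584000 * 0.06/100 = 2150.4 kg/ha
Step 3: N mineralized = N pool * rate%/100 = 2150.4 * 4.7/100 = 101.1 kg/ha/yr

101.1


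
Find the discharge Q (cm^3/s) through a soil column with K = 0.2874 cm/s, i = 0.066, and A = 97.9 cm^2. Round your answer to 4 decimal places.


Step 1: Apply Darcy's law: Q = K * i * A
Step 2: Q = 0.2874 * 0.066 * 97.9
Step 3: Q = 1.857 cm^3/s

1.857


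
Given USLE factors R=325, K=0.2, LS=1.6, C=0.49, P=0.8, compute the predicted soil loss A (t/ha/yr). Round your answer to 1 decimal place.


Step 1: A = R * K * LS * C * P
Step 2: R * K = 325 * 0.2 = 65.0
Step 3: (R*K) * LS = 65.0 * 1.6 = 104.0
Step 4: * C * P = 104.0 * 0.49 * 0.8 = 40.8
Step 5: A = 40.8 t/(ha*yr)

40.8


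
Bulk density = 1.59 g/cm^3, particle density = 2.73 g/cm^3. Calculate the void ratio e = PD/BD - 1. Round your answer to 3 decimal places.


Step 1: e = PD / BD - 1
Step 2: e = 2.73 / 1.59 - 1
Step 3: e = 1.71698 - 1
Step 4: e = 0.717

0.717


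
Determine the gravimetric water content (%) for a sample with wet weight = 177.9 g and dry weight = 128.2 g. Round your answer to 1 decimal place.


Step 1: Water mass = wet - dry = 177.9 - 128.2 = 49.7 g
Step 2: w = 100 * water mass / dry mass
Step 3: w = 100 * 49.7 / 128.2 = 38.8%

38.8


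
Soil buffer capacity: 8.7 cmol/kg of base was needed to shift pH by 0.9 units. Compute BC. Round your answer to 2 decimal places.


Step 1: BC = change in base / change in pH
Step 2: BC = 8.7 / 0.9
Step 3: BC = 9.67 cmol/(kg*pH unit)

9.67


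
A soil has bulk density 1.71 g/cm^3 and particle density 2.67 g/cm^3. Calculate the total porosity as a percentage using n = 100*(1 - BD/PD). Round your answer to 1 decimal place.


Step 1: Formula: n = 100 * (1 - BD / PD)
Step 2: n = 100 * (1 - 1.71 / 2.67)
Step 3: n = 100 * (1 - 0.64045)
Step 4: n = 36.0%

36.0


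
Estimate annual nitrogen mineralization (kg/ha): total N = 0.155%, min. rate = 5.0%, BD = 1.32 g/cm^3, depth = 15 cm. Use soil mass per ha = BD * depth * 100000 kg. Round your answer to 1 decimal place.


Step 1: Soil mass per ha = BD * depth * 100000 = 1.32 * 15 * 100000 = 1980000 kg
Step 2: Total N pool = soil mass * N%/100 = 1980000 * 0.155/100 = 3069.0 kg/ha
Step 3: N mineralized = N pool * rate%/100 = 3069.0 * 5.0/100 = 153.5 kg/ha/yr

153.5


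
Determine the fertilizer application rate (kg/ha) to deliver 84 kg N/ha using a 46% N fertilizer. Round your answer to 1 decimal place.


Step 1: Fertilizer rate = target N / (N content / 100)
Step 2: Rate = 84 / (46 / 100)
Step 3: Rate = 84 / 0.46
Step 4: Rate = 182.6 kg/ha

182.6


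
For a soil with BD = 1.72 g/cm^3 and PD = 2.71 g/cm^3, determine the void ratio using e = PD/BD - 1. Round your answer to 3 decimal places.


Step 1: e = PD / BD - 1
Step 2: e = 2.71 / 1.72 - 1
Step 3: e = 1.57558 - 1
Step 4: e = 0.576

0.576


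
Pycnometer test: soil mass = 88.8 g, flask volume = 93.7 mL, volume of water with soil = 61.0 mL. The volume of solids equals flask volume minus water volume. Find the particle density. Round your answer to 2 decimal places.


Step 1: Volume of solids = flask volume - water volume with soil
Step 2: V_solids = 93.7 - 61.0 = 32.7 mL
Step 3: Particle density = mass / V_solids = 88.8 / 32.7 = 2.72 g/cm^3

2.72


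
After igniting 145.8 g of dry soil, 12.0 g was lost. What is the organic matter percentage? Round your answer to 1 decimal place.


Step 1: OM% = 100 * LOI / sample mass
Step 2: OM = 100 * 12.0 / 145.8
Step 3: OM = 8.2%

8.2


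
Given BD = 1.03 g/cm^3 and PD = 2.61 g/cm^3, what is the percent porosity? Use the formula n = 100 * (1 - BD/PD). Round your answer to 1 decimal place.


Step 1: Formula: n = 100 * (1 - BD / PD)
Step 2: n = 100 * (1 - 1.03 / 2.61)
Step 3: n = 100 * (1 - 0.39464)
Step 4: n = 60.5%

60.5


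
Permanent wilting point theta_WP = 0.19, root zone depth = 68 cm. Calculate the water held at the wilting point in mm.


Step 1: Water (mm) = theta_WP * depth * 10
Step 2: Water = 0.19 * 68 * 10
Step 3: Water = 129.2 mm

129.2


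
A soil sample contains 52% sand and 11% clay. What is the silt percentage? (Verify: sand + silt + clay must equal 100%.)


Step 1: sand + silt + clay = 100%
Step 2: silt = 100 - sand - clay
Step 3: silt = 100 - 52 - 11
Step 4: silt = 37%

37


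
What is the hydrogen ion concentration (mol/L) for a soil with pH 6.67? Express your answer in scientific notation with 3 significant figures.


Step 1: [H+] = 10^(-pH)
Step 2: [H+] = 10^(-6.67)
Step 3: [H+] = 2.14e-07 mol/L

2.14e-07


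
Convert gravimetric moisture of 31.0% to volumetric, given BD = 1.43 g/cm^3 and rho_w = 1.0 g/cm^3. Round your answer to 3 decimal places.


Step 1: theta = (w / 100) * BD / rho_w
Step 2: theta = (31.0 / 100) * 1.43 / 1.0
Step 3: theta = 0.31 * 1.43
Step 4: theta = 0.443

0.443


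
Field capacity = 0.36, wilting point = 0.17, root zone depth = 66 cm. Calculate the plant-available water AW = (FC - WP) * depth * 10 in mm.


Step 1: Available water = (FC - WP) * depth * 10
Step 2: AW = (0.36 - 0.17) * 66 * 10
Step 3: AW = 0.19 * 66 * 10
Step 4: AW = 125.4 mm

125.4


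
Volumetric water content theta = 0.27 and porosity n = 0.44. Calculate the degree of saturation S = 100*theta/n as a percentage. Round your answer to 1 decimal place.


Step 1: S = 100 * theta_v / n
Step 2: S = 100 * 0.27 / 0.44
Step 3: S = 61.4%

61.4


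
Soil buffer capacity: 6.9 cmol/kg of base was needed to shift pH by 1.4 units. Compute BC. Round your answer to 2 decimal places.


Step 1: BC = change in base / change in pH
Step 2: BC = 6.9 / 1.4
Step 3: BC = 4.93 cmol/(kg*pH unit)

4.93


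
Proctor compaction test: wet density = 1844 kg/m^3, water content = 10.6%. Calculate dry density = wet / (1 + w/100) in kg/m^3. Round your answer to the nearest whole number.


Step 1: Dry density = wet density / (1 + w/100)
Step 2: Dry density = 1844 / (1 + 10.6/100)
Step 3: Dry density = 1844 / 1.106
Step 4: Dry density = 1667 kg/m^3

1667


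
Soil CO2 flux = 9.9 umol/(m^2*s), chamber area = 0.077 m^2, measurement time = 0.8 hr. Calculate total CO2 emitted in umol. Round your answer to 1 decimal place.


Step 1: Convert time to seconds: 0.8 hr * 3600 = 2880.0 s
Step 2: Total = flux * area * time_s
Step 3: Total = 9.9 * 0.077 * 2880.0
Step 4: Total = 2195.4 umol

2195.4


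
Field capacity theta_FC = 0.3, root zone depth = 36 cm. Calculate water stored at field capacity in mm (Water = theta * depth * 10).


Step 1: Water (mm) = theta_FC * depth (cm) * 10
Step 2: Water = 0.3 * 36 * 10
Step 3: Water = 108.0 mm

108.0


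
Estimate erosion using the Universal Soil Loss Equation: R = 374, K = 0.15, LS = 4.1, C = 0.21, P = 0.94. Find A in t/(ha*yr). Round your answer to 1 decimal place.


Step 1: A = R * K * LS * C * P
Step 2: R * K = 374 * 0.15 = 56.1
Step 3: (R*K) * LS = 56.1 * 4.1 = 230.01
Step 4: * C * P = 230.01 * 0.21 * 0.94 = 45.4
Step 5: A = 45.4 t/(ha*yr)

45.4


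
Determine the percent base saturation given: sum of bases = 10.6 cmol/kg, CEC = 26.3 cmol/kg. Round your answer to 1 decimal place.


Step 1: BS = 100 * (sum of bases) / CEC
Step 2: BS = 100 * 10.6 / 26.3
Step 3: BS = 40.3%

40.3


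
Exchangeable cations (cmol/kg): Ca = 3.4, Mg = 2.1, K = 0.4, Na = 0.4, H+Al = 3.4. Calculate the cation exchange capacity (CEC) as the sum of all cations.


Step 1: CEC = Ca + Mg + K + Na + (H+Al)
Step 2: CEC = 3.4 + 2.1 + 0.4 + 0.4 + 3.4
Step 3: CEC = 9.7 cmol/kg

9.7


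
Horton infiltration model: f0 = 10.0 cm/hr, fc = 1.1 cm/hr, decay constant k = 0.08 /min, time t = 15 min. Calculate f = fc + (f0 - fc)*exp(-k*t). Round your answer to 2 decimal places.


Step 1: f = fc + (f0 - fc) * exp(-k * t)
Step 2: exp(-0.08 * 15) = 0.301194
Step 3: f = 1.1 + (10.0 - 1.1) * 0.301194
Step 4: f = 1.1 + 8.9 * 0.301194
Step 5: f = 3.78 cm/hr

3.78


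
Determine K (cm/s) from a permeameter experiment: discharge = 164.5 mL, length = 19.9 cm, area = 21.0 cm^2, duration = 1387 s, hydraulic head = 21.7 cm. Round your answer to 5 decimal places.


Step 1: K = Q * L / (A * t * h)
Step 2: Numerator = 164.5 * 19.9 = 3273.55
Step 3: Denominator = 21.0 * 1387 * 21.7 = 632055.9
Step 4: K = 3273.55 / 632055.9 = 0.00518 cm/s

0.00518


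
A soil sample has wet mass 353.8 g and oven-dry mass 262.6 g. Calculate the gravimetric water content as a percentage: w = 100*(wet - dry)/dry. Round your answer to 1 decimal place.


Step 1: Water mass = wet - dry = 353.8 - 262.6 = 91.2 g
Step 2: w = 100 * water mass / dry mass
Step 3: w = 100 * 91.2 / 262.6 = 34.7%

34.7


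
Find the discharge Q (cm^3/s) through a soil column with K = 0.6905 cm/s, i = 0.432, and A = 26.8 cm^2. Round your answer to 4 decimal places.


Step 1: Apply Darcy's law: Q = K * i * A
Step 2: Q = 0.6905 * 0.432 * 26.8
Step 3: Q = 7.9943 cm^3/s

7.9943


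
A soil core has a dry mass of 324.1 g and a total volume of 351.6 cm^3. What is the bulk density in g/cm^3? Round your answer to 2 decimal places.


Step 1: Identify the formula: BD = dry mass / volume
Step 2: Substitute values: BD = 324.1 / 351.6
Step 3: BD = 0.92 g/cm^3

0.92


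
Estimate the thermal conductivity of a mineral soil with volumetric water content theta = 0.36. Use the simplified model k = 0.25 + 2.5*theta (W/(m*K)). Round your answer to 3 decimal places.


Step 1: k = 0.25 + 2.5 * theta
Step 2: k = 0.25 + 2.5 * 0.36
Step 3: k = 0.25 + 0.9
Step 4: k = 1.15 W/(m*K)

1.15


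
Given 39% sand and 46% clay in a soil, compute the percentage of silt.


Step 1: sand + silt + clay = 100%
Step 2: silt = 100 - sand - clay
Step 3: silt = 100 - 39 - 46
Step 4: silt = 15%

15


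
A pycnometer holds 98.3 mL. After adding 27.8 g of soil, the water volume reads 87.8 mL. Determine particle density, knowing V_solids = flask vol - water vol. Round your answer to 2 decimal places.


Step 1: Volume of solids = flask volume - water volume with soil
Step 2: V_solids = 98.3 - 87.8 = 10.5 mL
Step 3: Particle density = mass / V_solids = 27.8 / 10.5 = 2.65 g/cm^3

2.65


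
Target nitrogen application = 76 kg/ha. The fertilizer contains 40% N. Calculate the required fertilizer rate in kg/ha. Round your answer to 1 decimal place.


Step 1: Fertilizer rate = target N / (N content / 100)
Step 2: Rate = 76 / (40 / 100)
Step 3: Rate = 76 / 0.4
Step 4: Rate = 190.0 kg/ha

190.0


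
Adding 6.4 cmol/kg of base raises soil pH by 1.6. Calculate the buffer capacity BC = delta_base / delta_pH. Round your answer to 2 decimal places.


Step 1: BC = change in base / change in pH
Step 2: BC = 6.4 / 1.6
Step 3: BC = 4.0 cmol/(kg*pH unit)

4.0


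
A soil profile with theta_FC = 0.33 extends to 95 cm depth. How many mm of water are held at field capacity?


Step 1: Water (mm) = theta_FC * depth (cm) * 10
Step 2: Water = 0.33 * 95 * 10
Step 3: Water = 313.5 mm

313.5


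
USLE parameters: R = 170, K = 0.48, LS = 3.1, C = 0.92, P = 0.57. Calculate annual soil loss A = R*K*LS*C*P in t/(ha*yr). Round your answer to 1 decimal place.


Step 1: A = R * K * LS * C * P
Step 2: R * K = 170 * 0.48 = 81.6
Step 3: (R*K) * LS = 81.6 * 3.1 = 252.96
Step 4: * C * P = 252.96 * 0.92 * 0.57 = 132.7
Step 5: A = 132.7 t/(ha*yr)

132.7


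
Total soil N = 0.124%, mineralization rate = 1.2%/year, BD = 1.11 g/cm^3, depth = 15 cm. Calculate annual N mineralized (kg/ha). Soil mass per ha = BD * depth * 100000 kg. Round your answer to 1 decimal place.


Step 1: Soil mass per ha = BD * depth * 100000 = 1.11 * 15 * 100000 = 1665000 kg
Step 2: Total N pool = soil mass * N%/100 = 1665000 * 0.124/100 = 2064.6 kg/ha
Step 3: N mineralized = N pool * rate%/100 = 2064.6 * 1.2/100 = 24.8 kg/ha/yr

24.8


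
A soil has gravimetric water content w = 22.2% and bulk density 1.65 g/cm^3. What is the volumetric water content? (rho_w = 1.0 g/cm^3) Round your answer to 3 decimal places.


Step 1: theta = (w / 100) * BD / rho_w
Step 2: theta = (22.2 / 100) * 1.65 / 1.0
Step 3: theta = 0.222 * 1.65
Step 4: theta = 0.366

0.366


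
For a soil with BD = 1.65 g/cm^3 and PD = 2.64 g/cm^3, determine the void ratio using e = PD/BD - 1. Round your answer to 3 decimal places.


Step 1: e = PD / BD - 1
Step 2: e = 2.64 / 1.65 - 1
Step 3: e = 1.6 - 1
Step 4: e = 0.6

0.6


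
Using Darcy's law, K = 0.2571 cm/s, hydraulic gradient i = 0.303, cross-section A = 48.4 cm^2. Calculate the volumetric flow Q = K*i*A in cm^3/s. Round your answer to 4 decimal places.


Step 1: Apply Darcy's law: Q = K * i * A
Step 2: Q = 0.2571 * 0.303 * 48.4
Step 3: Q = 3.7704 cm^3/s

3.7704


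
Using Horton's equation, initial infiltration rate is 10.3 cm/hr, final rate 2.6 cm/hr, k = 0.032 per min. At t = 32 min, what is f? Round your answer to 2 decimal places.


Step 1: f = fc + (f0 - fc) * exp(-k * t)
Step 2: exp(-0.032 * 32) = 0.359155
Step 3: f = 2.6 + (10.3 - 2.6) * 0.359155
Step 4: f = 2.6 + 7.7 * 0.359155
Step 5: f = 5.37 cm/hr

5.37


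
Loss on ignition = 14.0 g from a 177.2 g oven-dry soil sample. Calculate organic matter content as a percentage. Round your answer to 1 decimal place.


Step 1: OM% = 100 * LOI / sample mass
Step 2: OM = 100 * 14.0 / 177.2
Step 3: OM = 7.9%

7.9


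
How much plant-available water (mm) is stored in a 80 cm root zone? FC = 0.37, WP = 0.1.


Step 1: Available water = (FC - WP) * depth * 10
Step 2: AW = (0.37 - 0.1) * 80 * 10
Step 3: AW = 0.27 * 80 * 10
Step 4: AW = 216.0 mm

216.0


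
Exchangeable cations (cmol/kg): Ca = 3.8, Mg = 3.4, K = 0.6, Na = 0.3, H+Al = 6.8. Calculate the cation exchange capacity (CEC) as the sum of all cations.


Step 1: CEC = Ca + Mg + K + Na + (H+Al)
Step 2: CEC = 3.8 + 3.4 + 0.6 + 0.3 + 6.8
Step 3: CEC = 14.9 cmol/kg

14.9


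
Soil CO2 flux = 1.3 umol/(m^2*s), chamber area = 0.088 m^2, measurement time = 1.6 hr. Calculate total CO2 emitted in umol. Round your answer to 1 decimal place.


Step 1: Convert time to seconds: 1.6 hr * 3600 = 5760.0 s
Step 2: Total = flux * area * time_s
Step 3: Total = 1.3 * 0.088 * 5760.0
Step 4: Total = 658.9 umol

658.9


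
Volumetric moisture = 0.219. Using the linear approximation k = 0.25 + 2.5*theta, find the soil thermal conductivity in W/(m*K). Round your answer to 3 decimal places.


Step 1: k = 0.25 + 2.5 * theta
Step 2: k = 0.25 + 2.5 * 0.219
Step 3: k = 0.25 + 0.548
Step 4: k = 0.798 W/(m*K)

0.798


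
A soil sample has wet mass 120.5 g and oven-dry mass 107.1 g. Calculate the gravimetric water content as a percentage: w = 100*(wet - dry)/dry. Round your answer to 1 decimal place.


Step 1: Water mass = wet - dry = 120.5 - 107.1 = 13.4 g
Step 2: w = 100 * water mass / dry mass
Step 3: w = 100 * 13.4 / 107.1 = 12.5%

12.5


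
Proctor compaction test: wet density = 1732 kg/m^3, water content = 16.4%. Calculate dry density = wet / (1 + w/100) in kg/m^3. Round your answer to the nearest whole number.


Step 1: Dry density = wet density / (1 + w/100)
Step 2: Dry density = 1732 / (1 + 16.4/100)
Step 3: Dry density = 1732 / 1.164
Step 4: Dry density = 1488 kg/m^3

1488


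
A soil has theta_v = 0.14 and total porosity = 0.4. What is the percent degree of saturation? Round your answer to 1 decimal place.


Step 1: S = 100 * theta_v / n
Step 2: S = 100 * 0.14 / 0.4
Step 3: S = 35.0%

35.0


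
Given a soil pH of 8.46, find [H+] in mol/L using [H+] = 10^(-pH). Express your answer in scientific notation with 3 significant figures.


Step 1: [H+] = 10^(-pH)
Step 2: [H+] = 10^(-8.46)
Step 3: [H+] = 3.47e-09 mol/L

3.47e-09


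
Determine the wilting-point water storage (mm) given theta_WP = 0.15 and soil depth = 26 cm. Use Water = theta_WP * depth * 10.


Step 1: Water (mm) = theta_WP * depth * 10
Step 2: Water = 0.15 * 26 * 10
Step 3: Water = 39.0 mm

39.0


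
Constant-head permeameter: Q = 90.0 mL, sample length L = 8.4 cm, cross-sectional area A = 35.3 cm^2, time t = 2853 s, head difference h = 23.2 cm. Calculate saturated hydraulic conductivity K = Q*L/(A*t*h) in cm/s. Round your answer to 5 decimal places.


Step 1: K = Q * L / (A * t * h)
Step 2: Numerator = 90.0 * 8.4 = 756.0
Step 3: Denominator = 35.3 * 2853 * 23.2 = 2336492.88
Step 4: K = 756.0 / 2336492.88 = 0.00032 cm/s

0.00032


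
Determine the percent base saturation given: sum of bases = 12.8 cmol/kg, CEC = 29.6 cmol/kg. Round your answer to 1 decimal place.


Step 1: BS = 100 * (sum of bases) / CEC
Step 2: BS = 100 * 12.8 / 29.6
Step 3: BS = 43.2%

43.2


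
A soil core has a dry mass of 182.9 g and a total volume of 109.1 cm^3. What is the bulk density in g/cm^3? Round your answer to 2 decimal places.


Step 1: Identify the formula: BD = dry mass / volume
Step 2: Substitute values: BD = 182.9 / 109.1
Step 3: BD = 1.68 g/cm^3

1.68


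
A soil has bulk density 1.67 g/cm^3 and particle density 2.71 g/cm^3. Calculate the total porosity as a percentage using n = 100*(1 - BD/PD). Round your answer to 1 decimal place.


Step 1: Formula: n = 100 * (1 - BD / PD)
Step 2: n = 100 * (1 - 1.67 / 2.71)
Step 3: n = 100 * (1 - 0.61624)
Step 4: n = 38.4%

38.4


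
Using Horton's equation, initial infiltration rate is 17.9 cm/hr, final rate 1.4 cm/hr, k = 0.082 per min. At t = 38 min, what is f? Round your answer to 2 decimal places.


Step 1: f = fc + (f0 - fc) * exp(-k * t)
Step 2: exp(-0.082 * 38) = 0.044334
Step 3: f = 1.4 + (17.9 - 1.4) * 0.044334
Step 4: f = 1.4 + 16.5 * 0.044334
Step 5: f = 2.13 cm/hr

2.13


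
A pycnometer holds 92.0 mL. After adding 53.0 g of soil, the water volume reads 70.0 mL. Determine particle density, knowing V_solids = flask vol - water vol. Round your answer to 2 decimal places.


Step 1: Volume of solids = flask volume - water volume with soil
Step 2: V_solids = 92.0 - 70.0 = 22.0 mL
Step 3: Particle density = mass / V_solids = 53.0 / 22.0 = 2.41 g/cm^3

2.41


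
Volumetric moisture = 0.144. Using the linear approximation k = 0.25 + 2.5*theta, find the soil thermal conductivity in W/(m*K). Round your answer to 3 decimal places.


Step 1: k = 0.25 + 2.5 * theta
Step 2: k = 0.25 + 2.5 * 0.144
Step 3: k = 0.25 + 0.36
Step 4: k = 0.61 W/(m*K)

0.61


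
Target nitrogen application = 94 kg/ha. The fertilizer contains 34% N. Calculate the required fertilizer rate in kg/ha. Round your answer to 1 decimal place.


Step 1: Fertilizer rate = target N / (N content / 100)
Step 2: Rate = 94 / (34 / 100)
Step 3: Rate = 94 / 0.34
Step 4: Rate = 276.5 kg/ha

276.5


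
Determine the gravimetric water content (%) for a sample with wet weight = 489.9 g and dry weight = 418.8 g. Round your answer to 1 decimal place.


Step 1: Water mass = wet - dry = 489.9 - 418.8 = 71.1 g
Step 2: w = 100 * water mass / dry mass
Step 3: w = 100 * 71.1 / 418.8 = 17.0%

17.0


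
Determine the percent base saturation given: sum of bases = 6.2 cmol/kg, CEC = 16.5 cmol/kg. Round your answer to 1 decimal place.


Step 1: BS = 100 * (sum of bases) / CEC
Step 2: BS = 100 * 6.2 / 16.5
Step 3: BS = 37.6%

37.6


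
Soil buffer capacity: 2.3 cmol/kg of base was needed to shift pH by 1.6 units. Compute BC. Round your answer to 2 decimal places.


Step 1: BC = change in base / change in pH
Step 2: BC = 2.3 / 1.6
Step 3: BC = 1.44 cmol/(kg*pH unit)

1.44


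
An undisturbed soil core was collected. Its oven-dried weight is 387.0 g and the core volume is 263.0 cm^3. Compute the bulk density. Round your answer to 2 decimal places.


Step 1: Identify the formula: BD = dry mass / volume
Step 2: Substitute values: BD = 387.0 / 263.0
Step 3: BD = 1.47 g/cm^3

1.47


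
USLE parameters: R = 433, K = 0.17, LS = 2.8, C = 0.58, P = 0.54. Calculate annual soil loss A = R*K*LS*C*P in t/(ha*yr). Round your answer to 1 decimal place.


Step 1: A = R * K * LS * C * P
Step 2: R * K = 433 * 0.17 = 73.61
Step 3: (R*K) * LS = 73.61 * 2.8 = 206.108
Step 4: * C * P = 206.108 * 0.58 * 0.54 = 64.6
Step 5: A = 64.6 t/(ha*yr)

64.6


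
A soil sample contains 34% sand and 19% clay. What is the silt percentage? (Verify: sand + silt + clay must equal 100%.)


Step 1: sand + silt + clay = 100%
Step 2: silt = 100 - sand - clay
Step 3: silt = 100 - 34 - 19
Step 4: silt = 47%

47


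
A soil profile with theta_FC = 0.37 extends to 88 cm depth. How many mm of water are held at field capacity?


Step 1: Water (mm) = theta_FC * depth (cm) * 10
Step 2: Water = 0.37 * 88 * 10
Step 3: Water = 325.6 mm

325.6


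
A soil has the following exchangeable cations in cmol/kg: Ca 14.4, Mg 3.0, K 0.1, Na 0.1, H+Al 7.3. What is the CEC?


Step 1: CEC = Ca + Mg + K + Na + (H+Al)
Step 2: CEC = 14.4 + 3.0 + 0.1 + 0.1 + 7.3
Step 3: CEC = 24.9 cmol/kg

24.9


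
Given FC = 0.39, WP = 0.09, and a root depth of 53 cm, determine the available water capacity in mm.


Step 1: Available water = (FC - WP) * depth * 10
Step 2: AW = (0.39 - 0.09) * 53 * 10
Step 3: AW = 0.3 * 53 * 10
Step 4: AW = 159.0 mm

159.0


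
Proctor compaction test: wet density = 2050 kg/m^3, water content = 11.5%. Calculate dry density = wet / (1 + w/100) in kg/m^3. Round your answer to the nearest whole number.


Step 1: Dry density = wet density / (1 + w/100)
Step 2: Dry density = 2050 / (1 + 11.5/100)
Step 3: Dry density = 2050 / 1.115
Step 4: Dry density = 1839 kg/m^3

1839


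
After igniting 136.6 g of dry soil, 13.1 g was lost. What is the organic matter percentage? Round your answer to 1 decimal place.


Step 1: OM% = 100 * LOI / sample mass
Step 2: OM = 100 * 13.1 / 136.6
Step 3: OM = 9.6%

9.6


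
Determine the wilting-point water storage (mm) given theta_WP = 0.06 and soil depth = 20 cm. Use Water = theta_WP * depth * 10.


Step 1: Water (mm) = theta_WP * depth * 10
Step 2: Water = 0.06 * 20 * 10
Step 3: Water = 12.0 mm

12.0


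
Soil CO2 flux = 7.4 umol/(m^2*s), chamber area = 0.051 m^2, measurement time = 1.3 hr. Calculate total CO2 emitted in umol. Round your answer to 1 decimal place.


Step 1: Convert time to seconds: 1.3 hr * 3600 = 4680.0 s
Step 2: Total = flux * area * time_s
Step 3: Total = 7.4 * 0.051 * 4680.0
Step 4: Total = 1766.2 umol

1766.2


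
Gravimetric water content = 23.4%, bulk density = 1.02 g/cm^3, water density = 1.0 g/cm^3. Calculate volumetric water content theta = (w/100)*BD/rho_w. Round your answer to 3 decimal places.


Step 1: theta = (w / 100) * BD / rho_w
Step 2: theta = (23.4 / 100) * 1.02 / 1.0
Step 3: theta = 0.234 * 1.02
Step 4: theta = 0.239

0.239


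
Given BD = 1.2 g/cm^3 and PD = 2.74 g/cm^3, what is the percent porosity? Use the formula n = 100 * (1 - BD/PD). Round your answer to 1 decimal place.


Step 1: Formula: n = 100 * (1 - BD / PD)
Step 2: n = 100 * (1 - 1.2 / 2.74)
Step 3: n = 100 * (1 - 0.43796)
Step 4: n = 56.2%

56.2


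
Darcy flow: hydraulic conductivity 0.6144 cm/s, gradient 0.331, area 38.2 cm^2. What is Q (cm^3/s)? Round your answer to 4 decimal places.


Step 1: Apply Darcy's law: Q = K * i * A
Step 2: Q = 0.6144 * 0.331 * 38.2
Step 3: Q = 7.7686 cm^3/s

7.7686


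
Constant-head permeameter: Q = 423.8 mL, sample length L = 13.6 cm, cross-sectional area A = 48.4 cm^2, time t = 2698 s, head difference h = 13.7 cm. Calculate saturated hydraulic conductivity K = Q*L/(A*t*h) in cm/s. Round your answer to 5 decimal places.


Step 1: K = Q * L / (A * t * h)
Step 2: Numerator = 423.8 * 13.6 = 5763.68
Step 3: Denominator = 48.4 * 2698 * 13.7 = 1788989.84
Step 4: K = 5763.68 / 1788989.84 = 0.00322 cm/s

0.00322


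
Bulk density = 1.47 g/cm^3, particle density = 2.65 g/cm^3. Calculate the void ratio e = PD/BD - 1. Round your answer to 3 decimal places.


Step 1: e = PD / BD - 1
Step 2: e = 2.65 / 1.47 - 1
Step 3: e = 1.80272 - 1
Step 4: e = 0.803

0.803


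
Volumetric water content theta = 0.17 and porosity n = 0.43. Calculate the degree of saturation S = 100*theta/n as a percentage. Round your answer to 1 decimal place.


Step 1: S = 100 * theta_v / n
Step 2: S = 100 * 0.17 / 0.43
Step 3: S = 39.5%

39.5


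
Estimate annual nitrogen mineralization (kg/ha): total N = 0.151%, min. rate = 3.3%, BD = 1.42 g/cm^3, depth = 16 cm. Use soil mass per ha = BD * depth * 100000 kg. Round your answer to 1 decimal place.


Step 1: Soil mass per ha = BD * depth * 100000 = 1.42 * 16 * 100000 = 2272000 kg
Step 2: Total N pool = soil mass * N%/100 = 2272000 * 0.151/100 = 3430.72 kg/ha
Step 3: N mineralized = N pool * rate%/100 = 3430.72 * 3.3/100 = 113.2 kg/ha/yr

113.2


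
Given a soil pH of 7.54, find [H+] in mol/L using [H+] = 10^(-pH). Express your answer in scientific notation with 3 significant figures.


Step 1: [H+] = 10^(-pH)
Step 2: [H+] = 10^(-7.54)
Step 3: [H+] = 2.88e-08 mol/L

2.88e-08


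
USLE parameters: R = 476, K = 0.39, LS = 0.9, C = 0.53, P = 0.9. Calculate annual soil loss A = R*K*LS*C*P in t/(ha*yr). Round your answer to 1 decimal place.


Step 1: A = R * K * LS * C * P
Step 2: R * K = 476 * 0.39 = 185.64
Step 3: (R*K) * LS = 185.64 * 0.9 = 167.076
Step 4: * C * P = 167.076 * 0.53 * 0.9 = 79.7
Step 5: A = 79.7 t/(ha*yr)

79.7


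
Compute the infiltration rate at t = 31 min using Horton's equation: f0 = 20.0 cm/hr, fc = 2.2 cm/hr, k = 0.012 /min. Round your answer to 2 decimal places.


Step 1: f = fc + (f0 - fc) * exp(-k * t)
Step 2: exp(-0.012 * 31) = 0.689354
Step 3: f = 2.2 + (20.0 - 2.2) * 0.689354
Step 4: f = 2.2 + 17.8 * 0.689354
Step 5: f = 14.47 cm/hr

14.47


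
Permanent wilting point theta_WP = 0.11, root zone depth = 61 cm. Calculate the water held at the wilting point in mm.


Step 1: Water (mm) = theta_WP * depth * 10
Step 2: Water = 0.11 * 61 * 10
Step 3: Water = 67.1 mm

67.1


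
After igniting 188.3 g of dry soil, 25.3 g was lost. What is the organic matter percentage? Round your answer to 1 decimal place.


Step 1: OM% = 100 * LOI / sample mass
Step 2: OM = 100 * 25.3 / 188.3
Step 3: OM = 13.4%

13.4


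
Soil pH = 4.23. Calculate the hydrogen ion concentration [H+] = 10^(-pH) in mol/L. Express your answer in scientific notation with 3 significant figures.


Step 1: [H+] = 10^(-pH)
Step 2: [H+] = 10^(-4.23)
Step 3: [H+] = 5.89e-05 mol/L

5.89e-05


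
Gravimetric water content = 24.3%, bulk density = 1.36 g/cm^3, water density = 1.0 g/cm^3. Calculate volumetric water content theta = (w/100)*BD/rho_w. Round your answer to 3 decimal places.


Step 1: theta = (w / 100) * BD / rho_w
Step 2: theta = (24.3 / 100) * 1.36 / 1.0
Step 3: theta = 0.243 * 1.36
Step 4: theta = 0.33

0.33


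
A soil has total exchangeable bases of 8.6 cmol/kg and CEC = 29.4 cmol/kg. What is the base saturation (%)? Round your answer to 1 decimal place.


Step 1: BS = 100 * (sum of bases) / CEC
Step 2: BS = 100 * 8.6 / 29.4
Step 3: BS = 29.3%

29.3


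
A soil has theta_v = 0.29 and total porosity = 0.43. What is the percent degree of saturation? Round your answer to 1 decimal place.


Step 1: S = 100 * theta_v / n
Step 2: S = 100 * 0.29 / 0.43
Step 3: S = 67.4%

67.4


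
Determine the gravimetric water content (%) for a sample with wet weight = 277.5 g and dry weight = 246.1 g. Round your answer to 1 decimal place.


Step 1: Water mass = wet - dry = 277.5 - 246.1 = 31.4 g
Step 2: w = 100 * water mass / dry mass
Step 3: w = 100 * 31.4 / 246.1 = 12.8%

12.8


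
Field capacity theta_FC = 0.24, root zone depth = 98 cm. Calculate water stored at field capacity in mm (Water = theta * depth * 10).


Step 1: Water (mm) = theta_FC * depth (cm) * 10
Step 2: Water = 0.24 * 98 * 10
Step 3: Water = 235.2 mm

235.2


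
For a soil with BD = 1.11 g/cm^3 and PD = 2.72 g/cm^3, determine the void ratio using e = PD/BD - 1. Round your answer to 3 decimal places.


Step 1: e = PD / BD - 1
Step 2: e = 2.72 / 1.11 - 1
Step 3: e = 2.45045 - 1
Step 4: e = 1.45

1.45


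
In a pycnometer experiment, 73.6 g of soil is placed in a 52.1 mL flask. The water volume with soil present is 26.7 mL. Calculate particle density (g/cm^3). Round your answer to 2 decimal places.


Step 1: Volume of solids = flask volume - water volume with soil
Step 2: V_solids = 52.1 - 26.7 = 25.4 mL
Step 3: Particle density = mass / V_solids = 73.6 / 25.4 = 2.9 g/cm^3

2.9


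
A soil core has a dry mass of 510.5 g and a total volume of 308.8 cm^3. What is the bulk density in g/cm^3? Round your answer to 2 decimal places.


Step 1: Identify the formula: BD = dry mass / volume
Step 2: Substitute values: BD = 510.5 / 308.8
Step 3: BD = 1.65 g/cm^3

1.65


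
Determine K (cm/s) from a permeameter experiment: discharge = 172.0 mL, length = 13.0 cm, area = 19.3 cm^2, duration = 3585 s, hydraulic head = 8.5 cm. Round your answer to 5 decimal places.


Step 1: K = Q * L / (A * t * h)
Step 2: Numerator = 172.0 * 13.0 = 2236.0
Step 3: Denominator = 19.3 * 3585 * 8.5 = 588119.25
Step 4: K = 2236.0 / 588119.25 = 0.0038 cm/s

0.0038


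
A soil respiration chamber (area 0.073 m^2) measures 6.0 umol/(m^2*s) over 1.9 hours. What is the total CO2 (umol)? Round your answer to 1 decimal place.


Step 1: Convert time to seconds: 1.9 hr * 3600 = 6840.0 s
Step 2: Total = flux * area * time_s
Step 3: Total = 6.0 * 0.073 * 6840.0
Step 4: Total = 2995.9 umol

2995.9


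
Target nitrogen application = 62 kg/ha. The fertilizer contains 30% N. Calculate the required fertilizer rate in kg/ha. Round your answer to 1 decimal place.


Step 1: Fertilizer rate = target N / (N content / 100)
Step 2: Rate = 62 / (30 / 100)
Step 3: Rate = 62 / 0.3
Step 4: Rate = 206.7 kg/ha

206.7


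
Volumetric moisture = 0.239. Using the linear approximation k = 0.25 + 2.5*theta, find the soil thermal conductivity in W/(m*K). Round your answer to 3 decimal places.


Step 1: k = 0.25 + 2.5 * theta
Step 2: k = 0.25 + 2.5 * 0.239
Step 3: k = 0.25 + 0.598
Step 4: k = 0.848 W/(m*K)

0.848


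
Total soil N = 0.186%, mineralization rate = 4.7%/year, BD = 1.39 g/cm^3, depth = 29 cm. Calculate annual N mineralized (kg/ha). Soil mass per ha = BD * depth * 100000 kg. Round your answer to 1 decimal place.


Step 1: Soil mass per ha = BD * depth * 100000 = 1.39 * 29 * 100000 = 4031000 kg
Step 2: Total N pool = soil mass * N%/100 = 4031000 * 0.186/100 = 7497.66 kg/ha
Step 3: N mineralized = N pool * rate%/100 = 7497.66 * 4.7/100 = 352.4 kg/ha/yr

352.4


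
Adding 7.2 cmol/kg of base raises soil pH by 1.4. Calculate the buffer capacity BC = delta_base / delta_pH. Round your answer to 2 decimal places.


Step 1: BC = change in base / change in pH
Step 2: BC = 7.2 / 1.4
Step 3: BC = 5.14 cmol/(kg*pH unit)

5.14


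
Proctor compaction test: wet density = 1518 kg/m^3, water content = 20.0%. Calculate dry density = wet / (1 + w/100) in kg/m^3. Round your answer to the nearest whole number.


Step 1: Dry density = wet density / (1 + w/100)
Step 2: Dry density = 1518 / (1 + 20.0/100)
Step 3: Dry density = 1518 / 1.2
Step 4: Dry density = 1265 kg/m^3

1265


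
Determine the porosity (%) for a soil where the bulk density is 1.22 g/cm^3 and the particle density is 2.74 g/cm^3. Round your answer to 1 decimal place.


Step 1: Formula: n = 100 * (1 - BD / PD)
Step 2: n = 100 * (1 - 1.22 / 2.74)
Step 3: n = 100 * (1 - 0.44526)
Step 4: n = 55.5%

55.5


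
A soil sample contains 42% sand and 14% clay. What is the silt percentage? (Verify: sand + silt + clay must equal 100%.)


Step 1: sand + silt + clay = 100%
Step 2: silt = 100 - sand - clay
Step 3: silt = 100 - 42 - 14
Step 4: silt = 44%

44


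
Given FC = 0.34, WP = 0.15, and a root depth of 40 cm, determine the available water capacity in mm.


Step 1: Available water = (FC - WP) * depth * 10
Step 2: AW = (0.34 - 0.15) * 40 * 10
Step 3: AW = 0.19 * 40 * 10
Step 4: AW = 76.0 mm

76.0


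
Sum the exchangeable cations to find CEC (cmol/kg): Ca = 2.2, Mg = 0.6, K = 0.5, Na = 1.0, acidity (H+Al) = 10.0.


Step 1: CEC = Ca + Mg + K + Na + (H+Al)
Step 2: CEC = 2.2 + 0.6 + 0.5 + 1.0 + 10.0
Step 3: CEC = 14.3 cmol/kg

14.3


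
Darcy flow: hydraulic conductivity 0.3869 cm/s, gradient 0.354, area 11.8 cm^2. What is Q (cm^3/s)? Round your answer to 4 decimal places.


Step 1: Apply Darcy's law: Q = K * i * A
Step 2: Q = 0.3869 * 0.354 * 11.8
Step 3: Q = 1.6162 cm^3/s

1.6162


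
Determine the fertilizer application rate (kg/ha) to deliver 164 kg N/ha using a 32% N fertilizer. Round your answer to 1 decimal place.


Step 1: Fertilizer rate = target N / (N content / 100)
Step 2: Rate = 164 / (32 / 100)
Step 3: Rate = 164 / 0.32
Step 4: Rate = 512.5 kg/ha

512.5


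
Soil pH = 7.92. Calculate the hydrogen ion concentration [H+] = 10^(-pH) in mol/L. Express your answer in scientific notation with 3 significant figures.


Step 1: [H+] = 10^(-pH)
Step 2: [H+] = 10^(-7.92)
Step 3: [H+] = 1.20e-08 mol/L

1.20e-08


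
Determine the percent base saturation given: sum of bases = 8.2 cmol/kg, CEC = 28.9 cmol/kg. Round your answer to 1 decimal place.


Step 1: BS = 100 * (sum of bases) / CEC
Step 2: BS = 100 * 8.2 / 28.9
Step 3: BS = 28.4%

28.4


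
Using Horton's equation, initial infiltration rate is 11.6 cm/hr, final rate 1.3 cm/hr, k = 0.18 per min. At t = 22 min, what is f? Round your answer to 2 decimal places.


Step 1: f = fc + (f0 - fc) * exp(-k * t)
Step 2: exp(-0.18 * 22) = 0.019063
Step 3: f = 1.3 + (11.6 - 1.3) * 0.019063
Step 4: f = 1.3 + 10.3 * 0.019063
Step 5: f = 1.5 cm/hr

1.5
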